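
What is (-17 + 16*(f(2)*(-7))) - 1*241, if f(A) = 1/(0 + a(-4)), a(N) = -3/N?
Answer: -1222/3 ≈ -407.33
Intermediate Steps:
f(A) = 4/3 (f(A) = 1/(0 - 3/(-4)) = 1/(0 - 3*(-¼)) = 1/(0 + ¾) = 1/(¾) = 4/3)
(-17 + 16*(f(2)*(-7))) - 1*241 = (-17 + 16*((4/3)*(-7))) - 1*241 = (-17 + 16*(-28/3)) - 241 = (-17 - 448/3) - 241 = -499/3 - 241 = -1222/3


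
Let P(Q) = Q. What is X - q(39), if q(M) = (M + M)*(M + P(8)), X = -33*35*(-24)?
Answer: 24054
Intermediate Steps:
X = 27720 (X = -1155*(-24) = 27720)
q(M) = 2*M*(8 + M) (q(M) = (M + M)*(M + 8) = (2*M)*(8 + M) = 2*M*(8 + M))
X - q(39) = 27720 - 2*39*(8 + 39) = 27720 - 2*39*47 = 27720 - 1*3666 = 27720 - 3666 = 24054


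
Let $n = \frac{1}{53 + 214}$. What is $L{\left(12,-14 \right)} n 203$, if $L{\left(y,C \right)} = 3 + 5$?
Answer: $\frac{1624}{267} \approx 6.0824$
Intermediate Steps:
$L{\left(y,C \right)} = 8$
$n = \frac{1}{267} \approx 0.0037453$
$L{\left(12,-14 \right)} n 203 = 8 \cdot \frac{1}{267} \cdot 203 = \frac{8}{267} \cdot 203 = \frac{1624}{267}$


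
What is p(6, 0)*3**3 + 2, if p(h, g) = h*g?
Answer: 2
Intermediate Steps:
p(h, g) = g*h
p(6, 0)*3**3 + 2 = (0*6)*3**3 + 2 = 0*27 + 2 = 0 + 2 = 2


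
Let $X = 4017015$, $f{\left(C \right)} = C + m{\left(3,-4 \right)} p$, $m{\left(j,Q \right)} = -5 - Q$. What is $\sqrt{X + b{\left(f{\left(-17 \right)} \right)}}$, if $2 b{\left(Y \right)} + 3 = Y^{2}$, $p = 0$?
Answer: $\sqrt{4017158} \approx 2004.3$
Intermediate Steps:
$f{\left(C \right)} = C$ ($f{\left(C \right)} = C + \left(-5 - -4\right) 0 = C + \left(-5 + 4\right) 0 = C - 0 = C + 0 = C$)
$b{\left(Y \right)} = - \frac{3}{2} + \frac{Y^{2}}{2}$
$\sqrt{X + b{\left(f{\left(-17 \right)} \right)}} = \sqrt{4017015 - \left(\frac{3}{2} - \frac{\left(-17\right)^{2}}{2}\right)} = \sqrt{4017015 + \left(- \frac{3}{2} + \frac{1}{2} \cdot 289\right)} = \sqrt{4017015 + \left(- \frac{3}{2} + \frac{289}{2}\right)} = \sqrt{4017015 + 143} = \sqrt{4017158}$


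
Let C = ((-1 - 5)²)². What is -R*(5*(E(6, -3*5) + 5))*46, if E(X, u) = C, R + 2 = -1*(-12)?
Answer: -2992300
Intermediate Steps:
R = 10 (R = -2 - 1*(-12) = -2 + 12 = 10)
C = 1296 (C = ((-6)²)² = 36² = 1296)
E(X, u) = 1296
-R*(5*(E(6, -3*5) + 5))*46 = -10*(5*(1296 + 5))*46 = -10*(5*1301)*46 = -10*6505*46 = -65050*46 = -1*2992300 = -2992300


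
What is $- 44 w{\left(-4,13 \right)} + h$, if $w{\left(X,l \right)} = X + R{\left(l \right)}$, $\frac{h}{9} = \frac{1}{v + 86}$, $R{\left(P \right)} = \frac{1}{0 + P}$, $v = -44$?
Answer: $\frac{31455}{182} \approx 172.83$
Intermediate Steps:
$R{\left(P \right)} = \frac{1}{P}$
$h = \frac{3}{14}$ ($h = \frac{9}{-44 + 86} = \frac{9}{42} = 9 \cdot \frac{1}{42} = \frac{3}{14} \approx 0.21429$)
$w{\left(X,l \right)} = X + \frac{1}{l}$
$- 44 w{\left(-4,13 \right)} + h = - 44 \left(-4 + \frac{1}{13}\right) + \frac{3}{14} = \left(-44\right) \left(- \frac{51}{13}\right) + \frac{3}{14} = \frac{2244}{13} + \frac{3}{14} = \frac{31455}{182}$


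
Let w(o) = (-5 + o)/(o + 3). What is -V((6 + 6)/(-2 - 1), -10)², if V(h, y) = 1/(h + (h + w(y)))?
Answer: -49/1681 ≈ -0.029149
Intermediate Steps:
w(o) = (-5 + o)/(3 + o)
V(h, y) = 1/(2*h + (-5 + y)/(3 + y)) (V(h, y) = 1/(h + (h + (-5 + y)/(3 + y))) = 1/(2*h + (-5 + y)/(3 + y)))
-V((6 + 6)/(-2 - 1), -10)² = -((3 - 10)/(-5 - 10 + 2*((6 + 6)/(-2 - 1))*(3 - 10)))² = -(-7/(-5 - 10 + 2*(12/(-3))*(-7)))² = -(-7/(-5 - 10 + 2*(12*(-⅓))*(-7)))² = -(-7/(-5 - 10 + 2*(-4)*(-7)))² = -(-7/(-5 - 10 + 56))² = -(-7/41)² = -1*49/1681 = -49/1681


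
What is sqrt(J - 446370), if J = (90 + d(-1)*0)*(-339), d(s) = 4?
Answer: 4*I*sqrt(29805) ≈ 690.57*I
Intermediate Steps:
J = -30510 (J = (90 + 4*0)*(-339) = (90 + 0)*(-339) = 90*(-339) = -30510)
sqrt(J - 446370) = sqrt(-30510 - 446370) = sqrt(-476880) = 4*I*sqrt(29805)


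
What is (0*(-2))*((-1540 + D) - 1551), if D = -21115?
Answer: 0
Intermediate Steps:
(0*(-2))*((-1540 + D) - 1551) = (0*(-2))*((-1540 - 21115) - 1551) = 0*(-22655 - 1551) = 0*(-24206) = 0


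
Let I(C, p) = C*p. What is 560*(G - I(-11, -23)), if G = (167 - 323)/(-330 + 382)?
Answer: -143360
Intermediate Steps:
G = -3 (G = -156/52 = -156*1/52 = -3)
560*(G - I(-11, -23)) = 560*(-3 - (-11)*(-23)) = 560*(-3 - 1*253) = 560*(-3 - 253) = 560*(-256) = -143360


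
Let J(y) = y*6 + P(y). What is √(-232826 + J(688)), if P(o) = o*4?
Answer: I*√225946 ≈ 475.34*I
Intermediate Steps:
P(o) = 4*o
J(y) = 10*y (J(y) = y*6 + 4*y = 6*y + 4*y = 10*y)
√(-232826 + J(688)) = √(-232826 + 10*688) = √(-232826 + 6880) = √(-225946) = I*√225946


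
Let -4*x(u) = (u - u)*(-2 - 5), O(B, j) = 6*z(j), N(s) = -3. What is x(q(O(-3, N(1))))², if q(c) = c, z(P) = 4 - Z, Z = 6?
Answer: 0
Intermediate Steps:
z(P) = -2 (z(P) = 4 - 1*6 = 4 - 6 = -2)
O(B, j) = -12 (O(B, j) = 6*(-2) = -12)
x(u) = 0 (x(u) = -(u - u)*(-2 - 5)/4 = -0*(-7) = -¼*0 = 0)
x(q(O(-3, N(1))))² = 0² = 0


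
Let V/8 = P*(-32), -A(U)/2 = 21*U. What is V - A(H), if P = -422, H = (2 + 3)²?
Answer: 109082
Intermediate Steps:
H = 25 (H = 5² = 25)
A(U) = -42*U
V = 108032 (V = 8*(-422*(-32)) = 8*13504 = 108032)
V - A(H) = 108032 - (-42)*25 = 108032 - 1*(-1050) = 108032 + 1050 = 109082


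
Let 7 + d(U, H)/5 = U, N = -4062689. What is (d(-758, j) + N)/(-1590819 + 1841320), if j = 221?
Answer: -4066514/250501 ≈ -16.234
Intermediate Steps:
d(U, H) = -35 + 5*U
(d(-758, j) + N)/(-1590819 + 1841320) = ((-35 + 5*(-758)) - 4062689)/(-1590819 + 1841320) = ((-35 - 3790) - 4062689)/250501 = (-3825 - 4062689)*(1/250501) = -4066514*1/250501 = -4066514/250501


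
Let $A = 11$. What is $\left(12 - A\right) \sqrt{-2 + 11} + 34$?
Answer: $37$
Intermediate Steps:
$\left(12 - A\right) \sqrt{-2 + 11} + 34 = \left(12 - 11\right) \sqrt{-2 + 11} + 34 = \left(12 - 11\right) \sqrt{9} + 34 = 1 \cdot 3 + 34 = 3 + 34 = 37$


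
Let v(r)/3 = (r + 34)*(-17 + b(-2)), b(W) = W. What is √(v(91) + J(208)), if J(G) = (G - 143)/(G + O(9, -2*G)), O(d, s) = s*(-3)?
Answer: 11*I*√46165/28 ≈ 84.409*I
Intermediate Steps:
O(d, s) = -3*s
J(G) = (-143 + G)/(7*G) (J(G) = (G - 143)/(G - (-6)*G) = (-143 + G)/(G + 6*G) = (-143 + G)/((7*G)) = (-143 + G)*(1/(7*G)) = (-143 + G)/(7*G))
v(r) = -1938 - 57*r (v(r) = 3*((r + 34)*(-17 - 2)) = 3*((34 + r)*(-19)) = 3*(-646 - 19*r) = -1938 - 57*r)
√(v(91) + J(208)) = √((-1938 - 57*91) + (⅐)*(-143 + 208)/208) = √((-1938 - 5187) + (⅐)*(1/208)*65) = √(-7125 + 5/112) = √(-797995/112) = 11*I*√46165/28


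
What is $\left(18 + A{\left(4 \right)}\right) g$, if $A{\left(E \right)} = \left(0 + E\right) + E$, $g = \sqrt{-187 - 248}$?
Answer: $26 i \sqrt{435} \approx 542.27 i$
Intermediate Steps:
$g = i \sqrt{435}$ ($g = \sqrt{-435} = i \sqrt{435} \approx 20.857 i$)
$A{\left(E \right)} = 2 E$ ($A{\left(E \right)} = E + E = 2 E$)
$\left(18 + A{\left(4 \right)}\right) g = \left(18 + 2 \cdot 4\right) i \sqrt{435} = \left(18 + 8\right) i \sqrt{435} = 26 i \sqrt{435}$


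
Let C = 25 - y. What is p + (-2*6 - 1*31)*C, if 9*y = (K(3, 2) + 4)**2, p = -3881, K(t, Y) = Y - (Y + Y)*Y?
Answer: -44432/9 ≈ -4936.9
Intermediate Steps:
K(t, Y) = Y - 2*Y**2 (K(t, Y) = Y - 2*Y*Y = Y - 2*Y**2)
y = 4/9 (y = (2*(1 - 2*2) + 4)**2/9 = (2*(1 - 4) + 4)**2/9 = (2*(-3) + 4)**2/9 = (-6 + 4)**2/9 = (1/9)*(-2)**2 = (1/9)*4 = 4/9 ≈ 0.44444)
C = 221/9 (C = 25 - 1*4/9 = 25 - 4/9 = 221/9 ≈ 24.556)
p + (-2*6 - 1*31)*C = -3881 + (-2*6 - 1*31)*(221/9) = -3881 + (-12 - 31)*(221/9) = -3881 - 43*221/9 = -3881 - 9503/9 = -44432/9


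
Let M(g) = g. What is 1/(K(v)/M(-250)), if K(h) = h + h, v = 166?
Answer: -125/166 ≈ -0.75301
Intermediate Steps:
K(h) = 2*h
1/(K(v)/M(-250)) = 1/((2*166)/(-250)) = 1/(332*(-1/250)) = 1/(-166/125) = -125/166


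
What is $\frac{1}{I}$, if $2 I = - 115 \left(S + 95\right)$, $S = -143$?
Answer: $\frac{1}{2760} \approx 0.00036232$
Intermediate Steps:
$I = 2760$ ($I = \frac{\left(-115\right) \left(-143 + 95\right)}{2} = \frac{\left(-115\right) \left(-48\right)}{2} = \frac{1}{2} \cdot 5520 = 2760$)
$\frac{1}{I} = \frac{1}{2760}$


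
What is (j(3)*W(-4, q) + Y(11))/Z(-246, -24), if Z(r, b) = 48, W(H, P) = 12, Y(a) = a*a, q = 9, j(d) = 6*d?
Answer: 337/48 ≈ 7.0208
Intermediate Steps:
Y(a) = a²
(j(3)*W(-4, q) + Y(11))/Z(-246, -24) = ((6*3)*12 + 11²)/48 = (18*12 + 121)*(1/48) = (216 + 121)*(1/48) = 337*(1/48) = 337/48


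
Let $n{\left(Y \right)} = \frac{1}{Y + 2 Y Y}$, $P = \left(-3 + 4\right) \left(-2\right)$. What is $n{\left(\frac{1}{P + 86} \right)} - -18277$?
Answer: $\frac{789439}{43} \approx 18359.0$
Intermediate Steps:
$P = -2$ ($P = 1 \left(-2\right) = -2$)
$n{\left(Y \right)} = \frac{1}{Y + 2 Y^{2}}$
$n{\left(\frac{1}{P + 86} \right)} - -18277 = \frac{1}{\frac{1}{-2 + 86} \left(1 + \frac{2}{-2 + 86}\right)} - -18277 = \frac{1}{\frac{1}{84} \left(1 + \frac{2}{84}\right)} + 18277 = \frac{\frac{1}{\frac{1}{84}}}{1 + 2 \cdot \frac{1}{84}} + 18277 = \frac{84}{1 + \frac{1}{42}} + 18277 = \frac{84}{\frac{43}{42}} + 18277 = 84 \cdot \frac{42}{43} + 18277 = \frac{3528}{43} + 18277 = \frac{789439}{43}$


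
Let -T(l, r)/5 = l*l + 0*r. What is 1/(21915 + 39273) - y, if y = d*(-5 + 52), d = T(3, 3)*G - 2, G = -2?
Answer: -253073567/61188 ≈ -4136.0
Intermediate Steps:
T(l, r) = -5*l**2 (T(l, r) = -5*(l*l + 0*r) = -5*(l**2 + 0) = -5*l**2)
d = 88 (d = -5*3**2*(-2) - 2 = -5*9*(-2) - 2 = -45*(-2) - 2 = 90 - 2 = 88)
y = 4136 (y = 88*(-5 + 52) = 88*47 = 4136)
1/(21915 + 39273) - y = 1/(21915 + 39273) - 1*4136 = 1/61188 - 4136 = -253073567/61188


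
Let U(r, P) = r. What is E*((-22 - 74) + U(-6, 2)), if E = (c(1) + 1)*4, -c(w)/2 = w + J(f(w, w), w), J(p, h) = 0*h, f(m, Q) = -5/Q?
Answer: 408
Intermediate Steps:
J(p, h) = 0
c(w) = -2*w (c(w) = -2*(w + 0) = -2*w)
E = -4 (E = (-2*1 + 1)*4 = (-2 + 1)*4 = -1*4 = -4)
E*((-22 - 74) + U(-6, 2)) = -4*((-22 - 74) - 6) = -4*(-96 - 6) = -4*(-102) = 408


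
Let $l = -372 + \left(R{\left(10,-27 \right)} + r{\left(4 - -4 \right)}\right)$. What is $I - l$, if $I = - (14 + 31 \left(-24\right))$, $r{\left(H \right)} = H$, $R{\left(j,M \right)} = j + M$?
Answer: $1111$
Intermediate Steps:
$R{\left(j,M \right)} = M + j$
$l = -381$ ($l = -372 + \left(\left(-27 + 10\right) + \left(4 - -4\right)\right) = -372 + \left(-17 + \left(4 + 4\right)\right) = -372 + \left(-17 + 8\right) = -372 - 9 = -381$)
$I = 730$ ($I = - (14 - 744) = \left(-1\right) \left(-730\right) = 730$)
$I - l = 730 - -381 = 730 + 381 = 1111$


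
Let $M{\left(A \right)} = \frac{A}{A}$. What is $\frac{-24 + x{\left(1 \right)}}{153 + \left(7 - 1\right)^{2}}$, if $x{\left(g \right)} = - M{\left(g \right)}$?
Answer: $- \frac{25}{189} \approx -0.13228$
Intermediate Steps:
$M{\left(A \right)} = 1$
$x{\left(g \right)} = -1$ ($x{\left(g \right)} = \left(-1\right) 1 = -1$)
$\frac{-24 + x{\left(1 \right)}}{153 + \left(7 - 1\right)^{2}} = \frac{-24 - 1}{153 + \left(7 - 1\right)^{2}} = - \frac{25}{153 + 6^{2}} = - \frac{25}{153 + 36} = - \frac{25}{189}$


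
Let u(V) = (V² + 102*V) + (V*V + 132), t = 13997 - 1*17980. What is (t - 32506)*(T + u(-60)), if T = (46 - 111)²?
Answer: -198390693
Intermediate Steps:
t = -3983 (t = 13997 - 17980 = -3983)
u(V) = 132 + 2*V² + 102*V (u(V) = (V² + 102*V) + (V² + 132) = (V² + 102*V) + (132 + V²) = 132 + 2*V² + 102*V)
T = 4225 (T = (-65)² = 4225)
(t - 32506)*(T + u(-60)) = (-3983 - 32506)*(4225 + (132 + 2*(-60)² + 102*(-60))) = -36489*(4225 + (132 + 2*3600 - 6120)) = -36489*(4225 + (132 + 7200 - 6120)) = -36489*(4225 + 1212) = -36489*5437 = -198390693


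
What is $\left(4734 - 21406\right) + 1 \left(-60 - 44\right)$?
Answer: $-16776$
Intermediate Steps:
$\left(4734 - 21406\right) + 1 \left(-60 - 44\right) = -16672 + 1 \left(-104\right) = -16672 - 104 = -16776$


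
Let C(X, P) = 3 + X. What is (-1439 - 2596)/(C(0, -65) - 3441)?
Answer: 1345/1146 ≈ 1.1736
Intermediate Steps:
(-1439 - 2596)/(C(0, -65) - 3441) = (-1439 - 2596)/((3 + 0) - 3441) = -4035/(3 - 3441) = -4035/(-3438) = -4035*(-1/3438) = 1345/1146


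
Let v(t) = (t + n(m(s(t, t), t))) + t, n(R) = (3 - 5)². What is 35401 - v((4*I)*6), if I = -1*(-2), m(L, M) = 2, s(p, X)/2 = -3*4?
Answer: 35301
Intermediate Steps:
s(p, X) = -24 (s(p, X) = 2*(-3*4) = 2*(-12) = -24)
I = 2
n(R) = 4 (n(R) = (-2)² = 4)
v(t) = 4 + 2*t (v(t) = (t + 4) + t = (4 + t) + t = 4 + 2*t)
35401 - v((4*I)*6) = 35401 - (4 + 2*((4*2)*6)) = 35401 - (4 + 2*(8*6)) = 35401 - (4 + 2*48) = 35401 - (4 + 96) = 35401 - 1*100 = 35401 - 100 = 35301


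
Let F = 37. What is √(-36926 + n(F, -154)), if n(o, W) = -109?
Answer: 3*I*√4115 ≈ 192.44*I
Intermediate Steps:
√(-36926 + n(F, -154)) = √(-36926 - 109) = √(-37035) = 3*I*√4115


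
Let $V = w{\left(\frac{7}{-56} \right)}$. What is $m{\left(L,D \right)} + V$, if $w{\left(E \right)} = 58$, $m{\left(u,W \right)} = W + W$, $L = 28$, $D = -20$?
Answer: $18$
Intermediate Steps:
$m{\left(u,W \right)} = 2 W$
$V = 58$
$m{\left(L,D \right)} + V = 2 \left(-20\right) + 58 = -40 + 58 = 18$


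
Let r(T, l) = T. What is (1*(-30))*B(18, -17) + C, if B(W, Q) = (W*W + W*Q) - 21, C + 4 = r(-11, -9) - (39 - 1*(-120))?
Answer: -84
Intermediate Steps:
C = -174 (C = -4 + (-11 - (39 - 1*(-120))) = -4 + (-11 - (39 + 120)) = -4 + (-11 - 1*159) = -4 + (-11 - 159) = -4 - 170 = -174)
B(W, Q) = -21 + W² + Q*W (B(W, Q) = (W² + Q*W) - 21 = -21 + W² + Q*W)
(1*(-30))*B(18, -17) + C = (1*(-30))*(-21 + 18² - 17*18) - 174 = -30*(-21 + 324 - 306) - 174 = -30*(-3) - 174 = 90 - 174 = -84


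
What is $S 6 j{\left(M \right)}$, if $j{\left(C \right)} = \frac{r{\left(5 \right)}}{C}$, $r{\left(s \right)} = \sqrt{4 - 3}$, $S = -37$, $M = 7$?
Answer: $- \frac{222}{7} \approx -31.714$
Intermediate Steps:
$r{\left(s \right)} = 1$ ($r{\left(s \right)} = \sqrt{1} = 1$)
$j{\left(C \right)} = \frac{1}{C}$ ($j{\left(C \right)} = 1 \frac{1}{C} = \frac{1}{C}$)
$S 6 j{\left(M \right)} = \frac{\left(-37\right) 6}{7} = \left(-222\right) \frac{1}{7} = - \frac{222}{7}$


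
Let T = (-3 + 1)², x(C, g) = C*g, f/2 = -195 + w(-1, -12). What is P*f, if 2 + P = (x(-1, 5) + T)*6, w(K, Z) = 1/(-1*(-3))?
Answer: 9344/3 ≈ 3114.7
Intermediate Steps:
w(K, Z) = ⅓ (w(K, Z) = 1/3 = ⅓)
f = -1168/3 (f = 2*(-195 + ⅓) = 2*(-584/3) = -1168/3 ≈ -389.33)
T = 4 (T = (-2)² = 4)
P = -8 (P = -2 + (-1*5 + 4)*6 = -2 + (-5 + 4)*6 = -2 - 1*6 = -2 - 6 = -8)
P*f = -8*(-1168/3) = 9344/3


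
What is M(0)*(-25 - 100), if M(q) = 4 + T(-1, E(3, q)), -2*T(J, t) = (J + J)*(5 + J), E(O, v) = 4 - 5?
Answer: -1000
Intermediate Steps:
E(O, v) = -1
T(J, t) = -J*(5 + J) (T(J, t) = -(J + J)*(5 + J)/2 = -2*J*(5 + J)/2 = -J*(5 + J))
M(q) = 8 (M(q) = 4 - 1*(-1)*(5 - 1) = 4 - 1*(-1)*4 = 4 + 4 = 8)
M(0)*(-25 - 100) = 8*(-25 - 100) = 8*(-125) = -1000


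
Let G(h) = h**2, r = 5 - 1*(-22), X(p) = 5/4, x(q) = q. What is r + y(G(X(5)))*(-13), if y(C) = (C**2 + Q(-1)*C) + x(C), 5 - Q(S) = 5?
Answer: -6413/256 ≈ -25.051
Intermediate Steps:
X(p) = 5/4 (X(p) = 5*(1/4) = 5/4)
r = 27 (r = 5 + 22 = 27)
Q(S) = 0 (Q(S) = 5 - 1*5 = 5 - 5 = 0)
y(C) = C + C**2 (y(C) = (C**2 + 0*C) + C = (C**2 + 0) + C = C**2 + C = C + C**2)
r + y(G(X(5)))*(-13) = 27 + ((5/4)**2*(1 + (5/4)**2))*(-13) = 27 + (25*(1 + 25/16)/16)*(-13) = 27 + ((25/16)*(41/16))*(-13) = 27 + (1025/256)*(-13) = 27 - 13325/256 = -6413/256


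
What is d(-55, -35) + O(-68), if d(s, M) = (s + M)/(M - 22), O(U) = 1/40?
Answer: 1219/760 ≈ 1.6039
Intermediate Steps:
O(U) = 1/40
d(s, M) = (M + s)/(-22 + M)
d(-55, -35) + O(-68) = (-35 - 55)/(-22 - 35) + 1/40 = -90/(-57) + 1/40 = -1/57*(-90) + 1/40 = 30/19 + 1/40 = 1219/760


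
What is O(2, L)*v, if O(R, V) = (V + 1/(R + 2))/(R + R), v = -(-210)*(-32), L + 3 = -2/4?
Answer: 5460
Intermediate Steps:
L = -7/2 (L = -3 - 2/4 = -3 - 2*¼ = -3 - ½ = -7/2 ≈ -3.5000)
v = -6720 (v = -15*448 = -6720)
O(R, V) = (V + 1/(2 + R))/(2*R) (O(R, V) = (V + 1/(2 + R))/((2*R)) = (V + 1/(2 + R))*(1/(2*R)) = (V + 1/(2 + R))/(2*R))
O(2, L)*v = ((½)*(1 + 2*(-7/2) + 2*(-7/2))/(2*(2 + 2)))*(-6720) = ((½)*(½)*(1 - 7 - 7)/4)*(-6720) = ((½)*(½)*(¼)*(-13))*(-6720) = -13/16*(-6720) = 5460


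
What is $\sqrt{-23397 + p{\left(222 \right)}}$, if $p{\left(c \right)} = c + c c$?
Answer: $3 \sqrt{2901} \approx 161.58$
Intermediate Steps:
$p{\left(c \right)} = c + c^{2}$
$\sqrt{-23397 + p{\left(222 \right)}} = \sqrt{-23397 + 222 \left(1 + 222\right)} = \sqrt{-23397 + 222 \cdot 223} = \sqrt{-23397 + 49506} = \sqrt{26109} = 3 \sqrt{2901}$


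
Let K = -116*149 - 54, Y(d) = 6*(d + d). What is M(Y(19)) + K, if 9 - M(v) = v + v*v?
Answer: -69541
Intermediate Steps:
Y(d) = 12*d (Y(d) = 6*(2*d) = 12*d)
K = -17338 (K = -17284 - 54 = -17338)
M(v) = 9 - v - v**2 (M(v) = 9 - (v + v*v) = 9 - (v + v**2) = 9 + (-v - v**2) = 9 - v - v**2)
M(Y(19)) + K = (9 - 12*19 - (12*19)**2) - 17338 = (9 - 1*228 - 1*228**2) - 17338 = (9 - 228 - 1*51984) - 17338 = (9 - 228 - 51984) - 17338 = -52203 - 17338 = -69541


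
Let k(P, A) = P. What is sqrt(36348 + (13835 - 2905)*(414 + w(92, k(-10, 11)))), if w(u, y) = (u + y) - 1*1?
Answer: sqrt(5446698) ≈ 2333.8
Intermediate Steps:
w(u, y) = -1 + u + y (w(u, y) = (u + y) - 1 = -1 + u + y)
sqrt(36348 + (13835 - 2905)*(414 + w(92, k(-10, 11)))) = sqrt(36348 + (13835 - 2905)*(414 + (-1 + 92 - 10))) = sqrt(36348 + 10930*(414 + 81)) = sqrt(36348 + 10930*495) = sqrt(36348 + 5410350) = sqrt(5446698)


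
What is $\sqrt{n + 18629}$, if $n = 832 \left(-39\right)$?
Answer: $i \sqrt{13819} \approx 117.55 i$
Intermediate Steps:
$n = -32448$
$\sqrt{n + 18629} = \sqrt{-32448 + 18629} = \sqrt{-13819} = i \sqrt{13819}$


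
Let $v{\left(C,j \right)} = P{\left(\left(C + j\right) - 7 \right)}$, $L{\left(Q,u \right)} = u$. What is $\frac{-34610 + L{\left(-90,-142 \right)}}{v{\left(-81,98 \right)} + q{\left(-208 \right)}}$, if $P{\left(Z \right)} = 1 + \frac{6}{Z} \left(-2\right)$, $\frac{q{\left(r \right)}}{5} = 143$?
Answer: $- \frac{86880}{1787} \approx -48.618$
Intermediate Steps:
$q{\left(r \right)} = 715$ ($q{\left(r \right)} = 5 \cdot 143 = 715$)
$P{\left(Z \right)} = 1 - \frac{12}{Z}$
$v{\left(C,j \right)} = \frac{-19 + C + j}{-7 + C + j}$ ($v{\left(C,j \right)} = \frac{-12 - \left(7 - C - j\right)}{\left(C + j\right) - 7} = \frac{-12 + \left(-7 + C + j\right)}{-7 + C + j} = \frac{-19 + C + j}{-7 + C + j}$)
$\frac{-34610 + L{\left(-90,-142 \right)}}{v{\left(-81,98 \right)} + q{\left(-208 \right)}} = \frac{-34610 - 142}{\frac{-19 - 81 + 98}{-7 - 81 + 98} + 715} = - \frac{34752}{\frac{1}{10} \left(-2\right) + 715} = - \frac{34752}{- \frac{1}{5} + 715} = - \frac{34752}{\frac{3574}{5}} = \left(-34752\right) \frac{5}{3574} = - \frac{86880}{1787}$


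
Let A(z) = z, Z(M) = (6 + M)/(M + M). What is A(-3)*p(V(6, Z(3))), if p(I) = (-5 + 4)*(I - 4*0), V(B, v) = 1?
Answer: 3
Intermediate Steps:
Z(M) = (6 + M)/(2*M) (Z(M) = (6 + M)/((2*M)) = (6 + M)*(1/(2*M)) = (6 + M)/(2*M))
p(I) = -I (p(I) = -(I + 0) = -I)
A(-3)*p(V(6, Z(3))) = -(-3) = -3*(-1) = 3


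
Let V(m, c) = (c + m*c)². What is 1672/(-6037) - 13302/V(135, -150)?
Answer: -38661101343/139575440000 ≈ -0.27699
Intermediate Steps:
V(m, c) = (c + c*m)²
1672/(-6037) - 13302/V(135, -150) = 1672/(-6037) - 13302*1/(22500*(1 + 135)²) = 1672*(-1/6037) - 13302/(22500*136²) = -1672/6037 - 13302/(22500*18496) = -1672/6037 - 13302/416160000 = -1672/6037 - 13302*1/416160000 = -1672/6037 - 739/23120000 = -38661101343/139575440000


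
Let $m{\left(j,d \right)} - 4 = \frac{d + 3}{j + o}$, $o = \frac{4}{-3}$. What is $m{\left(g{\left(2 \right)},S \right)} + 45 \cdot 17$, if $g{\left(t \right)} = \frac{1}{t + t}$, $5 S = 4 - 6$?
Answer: $\frac{3833}{5} \approx 766.6$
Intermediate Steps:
$S = - \frac{2}{5}$ ($S = \frac{4 - 6}{5} = \frac{1}{5} \left(-2\right) = - \frac{2}{5} \approx -0.4$)
$o = - \frac{4}{3}$ ($o = 4 \left(- \frac{1}{3}\right) = - \frac{4}{3} \approx -1.3333$)
$g{\left(t \right)} = \frac{1}{2 t}$
$m{\left(j,d \right)} = 4 + \frac{3 + d}{- \frac{4}{3} + j}$ ($m{\left(j,d \right)} = 4 + \frac{d + 3}{j - \frac{4}{3}} = 4 + \frac{3 + d}{- \frac{4}{3} + j}$)
$m{\left(g{\left(2 \right)},S \right)} + 45 \cdot 17 = \frac{-7 + 3 \left(- \frac{2}{5}\right) + 12 \frac{1}{2 \cdot 2}}{-4 + 3 \frac{1}{2 \cdot 2}} + 45 \cdot 17 = \frac{-7 - \frac{6}{5} + 12 \cdot \frac{1}{2} \cdot \frac{1}{2}}{-4 + 3 \cdot \frac{1}{2} \cdot \frac{1}{2}} + 765 = \frac{-7 - \frac{6}{5} + 12 \cdot \frac{1}{4}}{-4 + 3 \cdot \frac{1}{4}} + 765 = \frac{-7 - \frac{6}{5} + 3}{-4 + \frac{3}{4}} + 765 = \frac{1}{- \frac{13}{4}} \left(- \frac{26}{5}\right) + 765 = \left(- \frac{4}{13}\right) \left(- \frac{26}{5}\right) + 765 = \frac{8}{5} + 765 = \frac{3833}{5}$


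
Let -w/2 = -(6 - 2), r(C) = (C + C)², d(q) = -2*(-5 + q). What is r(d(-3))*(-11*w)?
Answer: -90112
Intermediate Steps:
d(q) = 10 - 2*q
r(C) = 4*C² (r(C) = (2*C)² = 4*C²)
w = 8 (w = -(-2)*(6 - 2) = -(-2)*4 = -2*(-4) = 8)
r(d(-3))*(-11*w) = (4*(10 - 2*(-3))²)*(-11*8) = (4*(10 + 6)²)*(-88) = (4*16²)*(-88) = (4*256)*(-88) = 1024*(-88) = -90112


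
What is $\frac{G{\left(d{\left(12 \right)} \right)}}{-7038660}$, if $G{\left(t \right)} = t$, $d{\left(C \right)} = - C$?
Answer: $\frac{1}{586555} \approx 1.7049 \cdot 10^{-6}$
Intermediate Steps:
$\frac{G{\left(d{\left(12 \right)} \right)}}{-7038660} = \frac{\left(-1\right) 12}{-7038660} = \left(-12\right) \left(- \frac{1}{7038660}\right) = \frac{1}{586555}$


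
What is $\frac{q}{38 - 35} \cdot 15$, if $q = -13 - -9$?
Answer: $-20$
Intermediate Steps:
$q = -4$ ($q = -13 + 9 = -4$)
$\frac{q}{38 - 35} \cdot 15 = \frac{1}{38 - 35} \left(-4\right) 15 = \frac{1}{3} \left(-4\right) 15 = \left(- \frac{4}{3}\right) 15 = -20$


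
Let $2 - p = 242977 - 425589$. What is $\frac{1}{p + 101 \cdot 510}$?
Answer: $\frac{1}{234124} \approx 4.2712 \cdot 10^{-6}$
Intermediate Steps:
$p = 182614$ ($p = 2 - \left(242977 - 425589\right) = 2 - -182612 = 2 + 182612 = 182614$)
$\frac{1}{p + 101 \cdot 510} = \frac{1}{182614 + 101 \cdot 510} = \frac{1}{182614 + 51510} = \frac{1}{234124}$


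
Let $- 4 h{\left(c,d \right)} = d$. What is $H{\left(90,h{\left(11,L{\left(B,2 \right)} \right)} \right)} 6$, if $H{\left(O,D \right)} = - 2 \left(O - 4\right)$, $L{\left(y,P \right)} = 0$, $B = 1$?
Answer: $-1032$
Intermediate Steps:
$h{\left(c,d \right)} = - \frac{d}{4}$
$H{\left(O,D \right)} = 8 - 2 O$ ($H{\left(O,D \right)} = - 2 \left(-4 + O\right) = 8 - 2 O$)
$H{\left(90,h{\left(11,L{\left(B,2 \right)} \right)} \right)} 6 = \left(8 - 180\right) 6 = \left(-172\right) 6 = -1032$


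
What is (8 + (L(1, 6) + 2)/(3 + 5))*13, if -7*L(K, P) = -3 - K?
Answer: 3029/28 ≈ 108.18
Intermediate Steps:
L(K, P) = 3/7 + K/7 (L(K, P) = -(-3 - K)/7 = 3/7 + K/7)
(8 + (L(1, 6) + 2)/(3 + 5))*13 = (8 + ((3/7 + (1/7)*1) + 2)/(3 + 5))*13 = (8 + ((3/7 + 1/7) + 2)/8)*13 = (8 + (4/7 + 2)*(1/8))*13 = (8 + (18/7)*(1/8))*13 = (8 + 9/28)*13 = (233/28)*13 = 3029/28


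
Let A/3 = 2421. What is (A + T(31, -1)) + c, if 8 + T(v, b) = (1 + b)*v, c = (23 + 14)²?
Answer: 8624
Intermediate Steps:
A = 7263 (A = 3*2421 = 7263)
c = 1369 (c = 37² = 1369)
T(v, b) = -8 + v*(1 + b) (T(v, b) = -8 + (1 + b)*v = -8 + v*(1 + b))
(A + T(31, -1)) + c = (7263 + (-8 + 31 - 1*31)) + 1369 = (7263 + (-8 + 31 - 31)) + 1369 = (7263 - 8) + 1369 = 7255 + 1369 = 8624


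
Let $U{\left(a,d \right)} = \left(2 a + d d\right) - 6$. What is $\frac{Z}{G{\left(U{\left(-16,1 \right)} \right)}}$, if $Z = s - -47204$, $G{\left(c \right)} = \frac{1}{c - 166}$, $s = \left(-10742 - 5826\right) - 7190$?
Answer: $-4759538$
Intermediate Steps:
$s = -23758$ ($s = -16568 - 7190 = -23758$)
$U{\left(a,d \right)} = -6 + d^{2} + 2 a$ ($U{\left(a,d \right)} = \left(2 a + d^{2}\right) - 6 = \left(d^{2} + 2 a\right) - 6 = -6 + d^{2} + 2 a$)
$G{\left(c \right)} = \frac{1}{-166 + c}$
$Z = 23446$ ($Z = -23758 - -47204 = -23758 + 47204 = 23446$)
$\frac{Z}{G{\left(U{\left(-16,1 \right)} \right)}} = \frac{23446}{\frac{1}{-166 + \left(-6 + 1^{2} + 2 \left(-16\right)\right)}} = \frac{23446}{\frac{1}{-166 - 37}} = \frac{23446}{\frac{1}{-203}} = \frac{23446}{- \frac{1}{203}} = 23446 \left(-203\right) = -4759538$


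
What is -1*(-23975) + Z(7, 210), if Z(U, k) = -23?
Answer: 23952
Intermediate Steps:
-1*(-23975) + Z(7, 210) = -1*(-23975) - 23 = 23975 - 23 = 23952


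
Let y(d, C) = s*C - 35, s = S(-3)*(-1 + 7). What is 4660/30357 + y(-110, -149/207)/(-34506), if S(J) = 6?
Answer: 138551231/892313658 ≈ 0.15527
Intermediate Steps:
s = 36 (s = 6*(-1 + 7) = 6*6 = 36)
y(d, C) = -35 + 36*C (y(d, C) = 36*C - 35 = -35 + 36*C)
4660/30357 + y(-110, -149/207)/(-34506) = 4660/30357 + (-35 + 36*(-149/207))/(-34506) = 4660*(1/30357) + (-35 + 36*(-149*1/207))*(-1/34506) = 4660/30357 + (-35 + 36*(-149/207))*(-1/34506) = 4660/30357 + (-35 - 596/23)*(-1/34506) = 4660/30357 - 1401/23*(-1/34506) = 4660/30357 + 467/264546 = 138551231/892313658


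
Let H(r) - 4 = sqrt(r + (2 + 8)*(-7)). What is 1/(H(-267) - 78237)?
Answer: -78233/6120402626 - I*sqrt(337)/6120402626 ≈ -1.2782e-5 - 2.9994e-9*I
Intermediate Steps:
H(r) = 4 + sqrt(-70 + r) (H(r) = 4 + sqrt(r + (2 + 8)*(-7)) = 4 + sqrt(r + 10*(-7)) = 4 + sqrt(r - 70) = 4 + sqrt(-70 + r))
1/(H(-267) - 78237) = 1/((4 + sqrt(-70 - 267)) - 78237) = 1/((4 + sqrt(-337)) - 78237) = 1/((4 + I*sqrt(337)) - 78237) = 1/(-78233 + I*sqrt(337))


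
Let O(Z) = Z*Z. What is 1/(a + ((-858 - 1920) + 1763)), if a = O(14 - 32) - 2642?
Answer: -1/3333 ≈ -0.00030003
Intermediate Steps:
O(Z) = Z²
a = -2318 (a = (14 - 32)² - 2642 = (-18)² - 2642 = 324 - 2642 = -2318)
1/(a + ((-858 - 1920) + 1763)) = 1/(-2318 + ((-858 - 1920) + 1763)) = 1/(-2318 + (-2778 + 1763)) = 1/(-2318 - 1015) = 1/(-3333) = -1/3333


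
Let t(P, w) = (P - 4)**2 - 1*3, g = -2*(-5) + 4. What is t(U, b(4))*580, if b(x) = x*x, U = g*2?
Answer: 332340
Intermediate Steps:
g = 14 (g = 10 + 4 = 14)
U = 28 (U = 14*2 = 28)
b(x) = x**2
t(P, w) = -3 + (-4 + P)**2 (t(P, w) = (-4 + P)**2 - 3 = -3 + (-4 + P)**2)
t(U, b(4))*580 = (-3 + (-4 + 28)**2)*580 = (-3 + 24**2)*580 = (-3 + 576)*580 = 573*580 = 332340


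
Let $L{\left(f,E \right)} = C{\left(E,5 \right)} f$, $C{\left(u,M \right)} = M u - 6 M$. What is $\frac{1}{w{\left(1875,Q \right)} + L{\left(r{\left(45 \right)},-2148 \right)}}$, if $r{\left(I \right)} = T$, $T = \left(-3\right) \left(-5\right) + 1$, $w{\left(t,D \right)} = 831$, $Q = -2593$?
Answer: $- \frac{1}{171489} \approx -5.8313 \cdot 10^{-6}$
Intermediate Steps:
$C{\left(u,M \right)} = - 6 M + M u$
$T = 16$ ($T = 15 + 1 = 16$)
$r{\left(I \right)} = 16$
$L{\left(f,E \right)} = f \left(-30 + 5 E\right)$ ($L{\left(f,E \right)} = 5 \left(-6 + E\right) f = \left(-30 + 5 E\right) f = f \left(-30 + 5 E\right)$)
$\frac{1}{w{\left(1875,Q \right)} + L{\left(r{\left(45 \right)},-2148 \right)}} = \frac{1}{831 + 5 \cdot 16 \left(-6 - 2148\right)} = \frac{1}{831 + 5 \cdot 16 \left(-2154\right)} = \frac{1}{831 - 172320} = \frac{1}{-171489} = - \frac{1}{171489}$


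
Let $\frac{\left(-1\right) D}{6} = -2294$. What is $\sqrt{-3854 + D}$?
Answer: $\sqrt{9910} \approx 99.549$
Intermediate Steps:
$D = 13764$ ($D = \left(-6\right) \left(-2294\right) = 13764$)
$\sqrt{-3854 + D} = \sqrt{-3854 + 13764} = \sqrt{9910}$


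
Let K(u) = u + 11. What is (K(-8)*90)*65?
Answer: 17550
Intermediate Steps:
K(u) = 11 + u
(K(-8)*90)*65 = ((11 - 8)*90)*65 = (3*90)*65 = 270*65 = 17550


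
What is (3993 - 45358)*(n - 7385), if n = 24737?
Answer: -717765480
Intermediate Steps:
(3993 - 45358)*(n - 7385) = (3993 - 45358)*(24737 - 7385) = -41365*17352 = -717765480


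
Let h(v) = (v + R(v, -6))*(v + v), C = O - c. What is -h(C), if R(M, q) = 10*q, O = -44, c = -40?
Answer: -512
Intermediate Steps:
C = -4 (C = -44 - 1*(-40) = -44 + 40 = -4)
h(v) = 2*v*(-60 + v) (h(v) = (v + 10*(-6))*(v + v) = (v - 60)*(2*v) = (-60 + v)*(2*v) = 2*v*(-60 + v))
-h(C) = -2*(-4)*(-60 - 4) = -2*(-4)*(-64) = -1*512 = -512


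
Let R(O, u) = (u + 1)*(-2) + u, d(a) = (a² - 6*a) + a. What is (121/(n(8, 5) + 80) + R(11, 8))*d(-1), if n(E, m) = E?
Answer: -207/4 ≈ -51.750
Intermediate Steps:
d(a) = a² - 5*a
R(O, u) = -2 - u (R(O, u) = (1 + u)*(-2) + u = (-2 - 2*u) + u = -2 - u)
(121/(n(8, 5) + 80) + R(11, 8))*d(-1) = (121/(8 + 80) + (-2 - 1*8))*(-(-5 - 1)) = (121/88 + (-2 - 8))*(-1*(-6)) = (121*(1/88) - 10)*6 = (11/8 - 10)*6 = -69/8*6 = -207/4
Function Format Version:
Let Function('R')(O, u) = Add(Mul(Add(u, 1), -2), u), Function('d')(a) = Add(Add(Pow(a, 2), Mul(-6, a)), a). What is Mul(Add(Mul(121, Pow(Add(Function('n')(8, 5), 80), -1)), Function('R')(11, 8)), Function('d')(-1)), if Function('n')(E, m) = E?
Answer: Rational(-207, 4) ≈ -51.750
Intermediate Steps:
Function('d')(a) = Add(Pow(a, 2), Mul(-5, a))
Function('R')(O, u) = Add(-2, Mul(-1, u)) (Function('R')(O, u) = Add(Mul(Add(1, u), -2), u) = Add(Add(-2, Mul(-2, u)), u) = Add(-2, Mul(-1, u)))
Mul(Add(Mul(121, Pow(Add(Function('n')(8, 5), 80), -1)), Function('R')(11, 8)), Function('d')(-1)) = Mul(Add(Mul(121, Pow(Add(8, 80), -1)), Add(-2, Mul(-1, 8))), Mul(-1, Add(-5, -1))) = Mul(Add(Mul(121, Pow(88, -1)), Add(-2, -8)), Mul(-1, -6)) = Mul(Add(Mul(121, Rational(1, 88)), -10), 6) = Mul(Add(Rational(11, 8), -10), 6) = Mul(Rational(-69, 8), 6) = Rational(-207, 4)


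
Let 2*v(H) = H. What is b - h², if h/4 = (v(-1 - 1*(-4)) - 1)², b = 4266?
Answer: 4265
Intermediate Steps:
v(H) = H/2
h = 1 (h = 4*((-1 - 1*(-4))/2 - 1)² = 4*((-1 + 4)/2 - 1)² = 4*((½)*3 - 1)² = 4*(3/2 - 1)² = 4*(½)² = 4*(¼) = 1)
b - h² = 4266 - 1*1² = 4266 - 1*1 = 4266 - 1 = 4265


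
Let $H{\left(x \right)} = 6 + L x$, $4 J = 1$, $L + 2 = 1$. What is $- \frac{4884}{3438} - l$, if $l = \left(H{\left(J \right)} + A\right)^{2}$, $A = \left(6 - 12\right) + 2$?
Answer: $- \frac{41101}{9168} \approx -4.4831$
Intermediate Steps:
$L = -1$ ($L = -2 + 1 = -1$)
$J = \frac{1}{4}$ ($J = \frac{1}{4} \cdot 1 = \frac{1}{4} \approx 0.25$)
$A = -4$ ($A = -6 + 2 = -4$)
$H{\left(x \right)} = 6 - x$
$l = \frac{49}{16}$ ($l = \left(\left(6 - \frac{1}{4}\right) - 4\right)^{2} = \left(\frac{23}{4} - 4\right)^{2} = \left(\frac{7}{4}\right)^{2} = \frac{49}{16} \approx 3.0625$)
$- \frac{4884}{3438} - l = - \frac{4884}{3438} - \frac{49}{16} = \left(-4884\right) \frac{1}{3438} - \frac{49}{16} = - \frac{814}{573} - \frac{49}{16} = - \frac{41101}{9168}$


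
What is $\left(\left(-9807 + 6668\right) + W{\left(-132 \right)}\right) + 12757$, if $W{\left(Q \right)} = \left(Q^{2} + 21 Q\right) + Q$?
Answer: $24138$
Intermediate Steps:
$W{\left(Q \right)} = Q^{2} + 22 Q$
$\left(\left(-9807 + 6668\right) + W{\left(-132 \right)}\right) + 12757 = \left(\left(-9807 + 6668\right) - 132 \left(22 - 132\right)\right) + 12757 = \left(-3139 - -14520\right) + 12757 = \left(-3139 + 14520\right) + 12757 = 11381 + 12757 = 24138$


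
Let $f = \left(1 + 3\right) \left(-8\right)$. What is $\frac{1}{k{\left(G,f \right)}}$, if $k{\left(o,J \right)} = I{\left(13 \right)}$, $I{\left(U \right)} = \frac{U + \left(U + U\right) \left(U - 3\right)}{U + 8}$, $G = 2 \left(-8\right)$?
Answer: $\frac{1}{13} \approx 0.076923$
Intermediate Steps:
$f = -32$ ($f = 4 \left(-8\right) = -32$)
$G = -16$
$I{\left(U \right)} = \frac{U + 2 U \left(-3 + U\right)}{8 + U}$
$k{\left(o,J \right)} = 13$ ($k{\left(o,J \right)} = \frac{13 \left(-5 + 2 \cdot 13\right)}{8 + 13} = \frac{13 \left(-5 + 26\right)}{21} = 13 \cdot \frac{1}{21} \cdot 21 = 13$)
$\frac{1}{k{\left(G,f \right)}} = \frac{1}{13}$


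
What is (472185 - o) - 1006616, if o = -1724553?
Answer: 1190122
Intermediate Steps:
(472185 - o) - 1006616 = (472185 - 1*(-1724553)) - 1006616 = (472185 + 1724553) - 1006616 = 2196738 - 1006616 = 1190122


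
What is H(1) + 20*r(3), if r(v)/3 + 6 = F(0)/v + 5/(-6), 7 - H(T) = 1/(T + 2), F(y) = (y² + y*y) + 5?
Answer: -910/3 ≈ -303.33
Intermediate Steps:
F(y) = 5 + 2*y² (F(y) = (y² + y²) + 5 = 2*y² + 5 = 5 + 2*y²)
H(T) = 7 - 1/(2 + T) (H(T) = 7 - 1/(T + 2) = 7 - 1/(2 + T))
r(v) = -41/2 + 15/v (r(v) = -18 + 3*((5 + 2*0²)/v + 5/(-6)) = -18 + 3*((5 + 2*0)/v + 5*(-⅙)) = -18 + 3*((5 + 0)/v - ⅚) = -18 + 3*(5/v - ⅚) = -18 + 3*(-⅚ + 5/v) = -18 + (-5/2 + 15/v) = -41/2 + 15/v)
H(1) + 20*r(3) = (13 + 7*1)/(2 + 1) + 20*(-41/2 + 15/3) = (13 + 7)/3 + 20*(-41/2 + 15*(⅓)) = (⅓)*20 + 20*(-41/2 + 5) = 20/3 + 20*(-31/2) = 20/3 - 310 = -910/3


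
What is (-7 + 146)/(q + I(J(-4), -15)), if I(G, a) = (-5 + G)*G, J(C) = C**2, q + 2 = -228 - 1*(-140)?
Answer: 139/86 ≈ 1.6163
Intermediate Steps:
q = -90 (q = -2 + (-228 - 1*(-140)) = -2 + (-228 + 140) = -2 - 88 = -90)
I(G, a) = G*(-5 + G)
(-7 + 146)/(q + I(J(-4), -15)) = (-7 + 146)/(-90 + (-4)**2*(-5 + (-4)**2)) = 139/(-90 + 16*(-5 + 16)) = 139/(-90 + 16*11) = 139/(-90 + 176) = 139/86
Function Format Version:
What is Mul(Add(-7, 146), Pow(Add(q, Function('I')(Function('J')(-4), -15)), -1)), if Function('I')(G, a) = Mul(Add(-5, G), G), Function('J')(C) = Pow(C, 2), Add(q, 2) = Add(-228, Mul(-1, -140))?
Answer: Rational(139, 86) ≈ 1.6163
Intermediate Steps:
q = -90 (q = Add(-2, Add(-228, Mul(-1, -140))) = Add(-2, Add(-228, 140)) = Add(-2, -88) = -90)
Function('I')(G, a) = Mul(G, Add(-5, G))
Mul(Add(-7, 146), Pow(Add(q, Function('I')(Function('J')(-4), -15)), -1)) = Mul(Add(-7, 146), Pow(Add(-90, Mul(Pow(-4, 2), Add(-5, Pow(-4, 2)))), -1)) = Mul(139, Pow(Add(-90, Mul(16, Add(-5, 16))), -1)) = Mul(139, Pow(Add(-90, Mul(16, 11)), -1)) = Mul(139, Pow(Add(-90, 176), -1)) = Mul(139, Pow(86, -1)) = Mul(139, Rational(1, 86)) = Rational(139, 86)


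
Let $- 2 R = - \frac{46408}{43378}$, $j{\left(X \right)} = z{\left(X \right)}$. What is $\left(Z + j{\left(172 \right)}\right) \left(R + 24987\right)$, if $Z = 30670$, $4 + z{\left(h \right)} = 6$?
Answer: $\frac{16622832871440}{21689} \approx 7.6642 \cdot 10^{8}$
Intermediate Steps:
$z{\left(h \right)} = 2$ ($z{\left(h \right)} = -4 + 6 = 2$)
$j{\left(X \right)} = 2$
$R = \frac{11602}{21689}$ ($R = - \frac{\left(-46408\right) \frac{1}{43378}}{2} = \left(- \frac{1}{2}\right) \left(- \frac{23204}{21689}\right) = \frac{11602}{21689} \approx 0.53493$)
$\left(Z + j{\left(172 \right)}\right) \left(R + 24987\right) = \left(30670 + 2\right) \left(\frac{11602}{21689} + 24987\right) = 30672 \cdot \frac{541954645}{21689} = \frac{16622832871440}{21689}$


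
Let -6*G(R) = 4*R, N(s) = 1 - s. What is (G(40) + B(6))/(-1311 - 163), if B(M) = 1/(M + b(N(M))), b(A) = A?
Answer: 7/402 ≈ 0.017413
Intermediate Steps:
G(R) = -2*R/3
B(M) = 1 (B(M) = 1/(M + (1 - M)) = 1/1 = 1)
(G(40) + B(6))/(-1311 - 163) = (-⅔*40 + 1)/(-1311 - 163) = (-80/3 + 1)/(-1474) = -77/3*(-1/1474) = 7/402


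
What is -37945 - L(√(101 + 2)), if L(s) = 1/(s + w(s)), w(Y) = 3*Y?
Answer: -37945 - √103/412 ≈ -37945.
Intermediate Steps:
L(s) = 1/(4*s) (L(s) = 1/(s + 3*s) = 1/(4*s))
-37945 - L(√(101 + 2)) = -37945 - 1/(4*(√(101 + 2))) = -37945 - 1/(4*(√103)) = -37945 - √103/103/4 = -37945 - √103/412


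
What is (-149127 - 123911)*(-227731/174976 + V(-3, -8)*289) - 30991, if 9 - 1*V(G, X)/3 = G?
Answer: -248497676783995/87488 ≈ -2.8404e+9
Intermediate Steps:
V(G, X) = 27 - 3*G
(-149127 - 123911)*(-227731/174976 + V(-3, -8)*289) - 30991 = (-149127 - 123911)*(-227731/174976 + (27 - 3*(-3))*289) - 30991 = -273038*(-227731*1/174976 + (27 + 9)*289) - 30991 = -273038*(-227731/174976 + 36*289) - 30991 = -273038*(-227731/174976 + 10404) - 30991 = -273038*1820222573/174976 - 30991 = -248494965443387/87488 - 30991 = -248497676783995/87488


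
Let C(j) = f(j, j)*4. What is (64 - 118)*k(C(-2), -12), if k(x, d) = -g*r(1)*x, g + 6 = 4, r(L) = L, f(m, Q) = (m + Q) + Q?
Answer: 2592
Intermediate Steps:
f(m, Q) = m + 2*Q (f(m, Q) = (Q + m) + Q = m + 2*Q)
g = -2 (g = -6 + 4 = -2)
C(j) = 12*j (C(j) = (j + 2*j)*4 = (3*j)*4 = 12*j)
k(x, d) = 2*x (k(x, d) = -(-2*1)*x = -(-2)*x = 2*x)
(64 - 118)*k(C(-2), -12) = (64 - 118)*(2*(12*(-2))) = -108*(-24) = -54*(-48) = 2592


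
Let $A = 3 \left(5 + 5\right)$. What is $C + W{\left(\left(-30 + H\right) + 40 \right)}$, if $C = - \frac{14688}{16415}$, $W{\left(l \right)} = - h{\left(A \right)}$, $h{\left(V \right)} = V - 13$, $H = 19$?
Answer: $- \frac{293743}{16415} \approx -17.895$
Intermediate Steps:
$A = 30$ ($A = 3 \cdot 10 = 30$)
$h{\left(V \right)} = -13 + V$
$W{\left(l \right)} = -17$ ($W{\left(l \right)} = - (-13 + 30) = \left(-1\right) 17 = -17$)
$C = - \frac{14688}{16415}$ ($C = \left(-14688\right) \frac{1}{16415} = - \frac{14688}{16415} \approx -0.89479$)
$C + W{\left(\left(-30 + H\right) + 40 \right)} = - \frac{14688}{16415} - 17 = - \frac{293743}{16415}$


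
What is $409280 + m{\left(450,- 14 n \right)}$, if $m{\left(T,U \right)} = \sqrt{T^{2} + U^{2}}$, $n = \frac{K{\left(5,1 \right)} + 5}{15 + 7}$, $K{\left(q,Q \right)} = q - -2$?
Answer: $409280 + \frac{6 \sqrt{680821}}{11} \approx 4.0973 \cdot 10^{5}$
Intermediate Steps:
$K{\left(q,Q \right)} = 2 + q$ ($K{\left(q,Q \right)} = q + 2 = 2 + q$)
$n = \frac{6}{11}$ ($n = \frac{\left(2 + 5\right) + 5}{15 + 7} = \frac{7 + 5}{22} = 12 \cdot \frac{1}{22} = \frac{6}{11} \approx 0.54545$)
$409280 + m{\left(450,- 14 n \right)} = 409280 + \sqrt{450^{2} + \left(- \frac{14 \cdot 6}{11}\right)^{2}} = 409280 + \sqrt{202500 + \left(\left(-1\right) \frac{84}{11}\right)^{2}} = 409280 + \sqrt{202500 + \left(- \frac{84}{11}\right)^{2}} = 409280 + \sqrt{202500 + \frac{7056}{121}} = 409280 + \sqrt{\frac{24509556}{121}} = 409280 + \frac{6 \sqrt{680821}}{11}$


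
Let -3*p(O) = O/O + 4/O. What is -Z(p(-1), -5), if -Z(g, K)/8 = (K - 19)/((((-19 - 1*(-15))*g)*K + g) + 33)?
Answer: -32/9 ≈ -3.5556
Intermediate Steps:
p(O) = -⅓ - 4/(3*O) (p(O) = -(O/O + 4/O)/3 = -(1 + 4/O)/3 = -⅓ - 4/(3*O))
Z(g, K) = -8*(-19 + K)/(33 + g - 4*K*g) (Z(g, K) = -8*(K - 19)/((((-19 - 1*(-15))*g)*K + g) + 33) = -8*(-19 + K)/((((-19 + 15)*g)*K + g) + 33) = -8*(-19 + K)/(((-4*g)*K + g) + 33) = -8*(-19 + K)/((-4*K*g + g) + 33) = -8*(-19 + K)/((g - 4*K*g) + 33) = -8*(-19 + K)/(33 + g - 4*K*g))
-Z(p(-1), -5) = -8*(19 - 1*(-5))/(33 + (⅓)*(-4 - 1*(-1))/(-1) - 4*(-5)*(⅓)*(-4 - 1*(-1))/(-1)) = -8*(19 + 5)/(33 + (⅓)*(-1)*(-4 + 1) - 4*(-5)*(⅓)*(-1)*(-4 + 1)) = -8*24/(33 + (⅓)*(-1)*(-3) - 4*(-5)*(⅓)*(-1)*(-3)) = -8*24/(33 + 1 - 4*(-5)*1) = -8*24/(33 + 1 + 20) = -8*24/54 = -1*32/9 = -32/9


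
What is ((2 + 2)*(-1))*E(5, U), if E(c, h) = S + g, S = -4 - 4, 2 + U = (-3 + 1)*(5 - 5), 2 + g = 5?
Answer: 20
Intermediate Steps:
g = 3 (g = -2 + 5 = 3)
U = -2 (U = -2 + (-3 + 1)*(5 - 5) = -2 - 2*0 = -2 + 0 = -2)
S = -8
E(c, h) = -5 (E(c, h) = -8 + 3 = -5)
((2 + 2)*(-1))*E(5, U) = ((2 + 2)*(-1))*(-5) = (4*(-1))*(-5) = -4*(-5) = 20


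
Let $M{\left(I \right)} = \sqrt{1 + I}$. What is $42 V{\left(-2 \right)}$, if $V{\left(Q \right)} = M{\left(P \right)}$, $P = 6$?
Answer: $42 \sqrt{7} \approx 111.12$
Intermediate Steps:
$V{\left(Q \right)} = \sqrt{7}$ ($V{\left(Q \right)} = \sqrt{1 + 6} = \sqrt{7}$)
$42 V{\left(-2 \right)} = 42 \sqrt{7}$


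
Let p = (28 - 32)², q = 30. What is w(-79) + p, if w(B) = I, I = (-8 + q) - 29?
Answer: 9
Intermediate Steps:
I = -7 (I = (-8 + 30) - 29 = 22 - 29 = -7)
w(B) = -7
p = 16 (p = (-4)² = 16)
w(-79) + p = -7 + 16 = 9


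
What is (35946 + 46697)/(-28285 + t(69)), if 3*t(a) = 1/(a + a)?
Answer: -34214202/11709989 ≈ -2.9218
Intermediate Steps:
t(a) = 1/(6*a) (t(a) = 1/(3*(a + a)) = 1/(3*((2*a))) = (1/(2*a))/3 = 1/(6*a))
(35946 + 46697)/(-28285 + t(69)) = (35946 + 46697)/(-28285 + (1/6)/69) = 82643/(-28285 + (1/6)*(1/69)) = 82643/(-28285 + 1/414) = 82643/(-11709989/414) = 82643*(-414/11709989) = -34214202/11709989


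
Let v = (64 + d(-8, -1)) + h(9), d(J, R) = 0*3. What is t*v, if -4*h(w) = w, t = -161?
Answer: -39767/4 ≈ -9941.8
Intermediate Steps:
h(w) = -w/4
d(J, R) = 0
v = 247/4 (v = (64 + 0) - ¼*9 = 64 - 9/4 = 247/4 ≈ 61.750)
t*v = -161*247/4 = -39767/4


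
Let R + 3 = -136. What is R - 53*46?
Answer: -2577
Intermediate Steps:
R = -139 (R = -3 - 136 = -139)
R - 53*46 = -139 - 53*46 = -139 - 2438 = -2577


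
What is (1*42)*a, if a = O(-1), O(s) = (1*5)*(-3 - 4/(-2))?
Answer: -210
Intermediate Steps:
O(s) = -5 (O(s) = 5*(-3 - 4*(-½)) = 5*(-3 + 2) = 5*(-1) = -5)
a = -5
(1*42)*a = (1*42)*(-5) = 42*(-5) = -210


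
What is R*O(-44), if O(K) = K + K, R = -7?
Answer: 616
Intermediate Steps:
O(K) = 2*K
R*O(-44) = -14*(-44) = -7*(-88) = 616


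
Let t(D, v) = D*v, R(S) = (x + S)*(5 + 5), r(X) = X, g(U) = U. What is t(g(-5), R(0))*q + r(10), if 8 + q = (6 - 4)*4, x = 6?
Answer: 10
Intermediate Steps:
R(S) = 60 + 10*S (R(S) = (6 + S)*(5 + 5) = (6 + S)*10 = 60 + 10*S)
q = 0 (q = -8 + (6 - 4)*4 = -8 + 2*4 = -8 + 8 = 0)
t(g(-5), R(0))*q + r(10) = -5*(60 + 10*0)*0 + 10 = -5*(60 + 0)*0 + 10 = -5*60*0 + 10 = -300*0 + 10 = 0 + 10 = 10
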